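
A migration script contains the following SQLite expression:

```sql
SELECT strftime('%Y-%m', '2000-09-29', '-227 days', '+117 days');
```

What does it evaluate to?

2000-06

First apply '-227 days', '+117 days': 2000-09-29 → 2000-06-11.
`%Y-%m` extracts the year-month: 2000-06.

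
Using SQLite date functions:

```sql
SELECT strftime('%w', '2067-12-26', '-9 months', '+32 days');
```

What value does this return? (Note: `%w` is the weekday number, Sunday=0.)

First apply '-9 months', '+32 days': 2067-12-26 → 2067-04-27.
2067-04-27 is a Wednesday; with Sunday=0 that is 3.

3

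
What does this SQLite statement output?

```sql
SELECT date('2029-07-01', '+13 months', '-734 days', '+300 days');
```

2029-05-24

Adding +13 months to 2029-07-01 gives 2030-08-01.
Applying '-734 days' to 2030-08-01: counting 734 days back gives 2028-07-28.
Applying '+300 days' to 2028-07-28: counting 300 days forward gives 2029-05-24.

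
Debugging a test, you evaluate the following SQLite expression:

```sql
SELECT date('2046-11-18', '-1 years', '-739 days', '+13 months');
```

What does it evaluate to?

2044-12-10

Adding -1 year to 2046-11-18 gives 2045-11-18.
Applying '-739 days' to 2045-11-18: counting 739 days back gives 2043-11-10.
Adding +13 months to 2043-11-10 gives 2044-12-10.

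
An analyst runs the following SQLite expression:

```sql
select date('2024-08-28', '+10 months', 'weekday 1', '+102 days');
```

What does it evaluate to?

Adding +10 months to 2024-08-28 gives 2025-06-28.
`weekday 1` advances to the next Monday; 2025-06-28 is a Saturday, so it moves forward to 2025-06-30.
Applying '+102 days' to 2025-06-30: counting 102 days forward gives 2025-10-10.

2025-10-10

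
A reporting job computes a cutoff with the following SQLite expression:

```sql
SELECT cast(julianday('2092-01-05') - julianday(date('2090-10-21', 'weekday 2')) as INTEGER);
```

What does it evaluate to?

`weekday 2` advances to the next Tuesday; 2090-10-21 is a Saturday, so it moves forward to 2090-10-24.
7 days remain in October 2090 after the 24th (31 − 24).
Full months from November 2090 through December 2091 contribute their day counts.
Then 5 days into January 2092.
Total: 7 + 30 + 31 + 31 + 28 + 31 + 30 + 31 + 30 + 31 + 31 + 30 + 31 + 30 + 31 + 5 = 438.

438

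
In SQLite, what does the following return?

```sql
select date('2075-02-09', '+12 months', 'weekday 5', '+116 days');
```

2076-06-09

Adding +12 months to 2075-02-09 gives 2076-02-09.
`weekday 5` advances to the next Friday; 2076-02-09 is a Sunday, so it moves forward to 2076-02-14.
Applying '+116 days' to 2076-02-14: counting 116 days forward gives 2076-06-09.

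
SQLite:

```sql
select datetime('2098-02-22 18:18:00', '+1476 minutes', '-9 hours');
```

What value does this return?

1476 minutes = 24h 36m; +1476 minutes from 2098-02-22 18:18:00 is 2098-02-23 18:54:00 (crosses midnight).
-9 hours from 2098-02-23 18:54:00 is 2098-02-23 09:54:00.

2098-02-23 09:54:00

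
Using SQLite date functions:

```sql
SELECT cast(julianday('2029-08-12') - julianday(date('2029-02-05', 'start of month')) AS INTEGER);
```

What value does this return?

192

`start of month` rewinds 2029-02-05 to 2029-02-01.
27 days remain in February 2029 after the 1st (28 − 1).
March 2029: 31 days.
April 2029: 30 days.
May 2029: 31 days.
June 2029: 30 days.
July 2029: 31 days.
Then 12 days into August 2029.
Total: 27 + 31 + 30 + 31 + 30 + 31 + 12 = 192.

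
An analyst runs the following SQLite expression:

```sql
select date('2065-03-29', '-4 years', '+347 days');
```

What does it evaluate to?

Adding -4 years to 2065-03-29 gives 2061-03-29.
Applying '+347 days' to 2061-03-29: counting 347 days forward gives 2062-03-11.

2062-03-11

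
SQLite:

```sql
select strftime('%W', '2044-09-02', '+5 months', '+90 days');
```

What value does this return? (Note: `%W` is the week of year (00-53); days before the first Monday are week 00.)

18

First apply '+5 months', '+90 days': 2044-09-02 → 2045-05-03.
2045-05-03 is a Wednesday. SQLite's %W counts Mondays since the year started; the result is 18.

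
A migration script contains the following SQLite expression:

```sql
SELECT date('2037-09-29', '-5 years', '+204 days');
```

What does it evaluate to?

2033-04-21

Adding -5 years to 2037-09-29 gives 2032-09-29.
Applying '+204 days' to 2032-09-29: counting 204 days forward gives 2033-04-21.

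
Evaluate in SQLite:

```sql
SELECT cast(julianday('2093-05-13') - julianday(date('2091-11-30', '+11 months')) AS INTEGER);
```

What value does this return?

195

Adding +11 months to 2091-11-30 gives 2092-10-30.
1 day remains in October 2092 after the 30th (31 − 30).
Full months from November 2092 through April 2093 contribute their day counts.
Then 13 days into May 2093.
Total: 1 + 30 + 31 + 31 + 28 + 31 + 30 + 13 = 195.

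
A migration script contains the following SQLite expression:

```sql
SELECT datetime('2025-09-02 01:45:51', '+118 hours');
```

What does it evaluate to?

2025-09-06 23:45:51

+118 hours from 2025-09-02 01:45:51 is 2025-09-06 23:45:51 (crosses midnight).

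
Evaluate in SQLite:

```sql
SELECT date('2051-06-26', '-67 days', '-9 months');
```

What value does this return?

Applying '-67 days' to 2051-06-26: counting 67 days back gives 2051-04-20.
Adding -9 months to 2051-04-20 gives 2050-07-20.

2050-07-20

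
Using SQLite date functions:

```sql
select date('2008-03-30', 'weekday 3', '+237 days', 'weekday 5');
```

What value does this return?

2008-11-28

`weekday 3` advances to the next Wednesday; 2008-03-30 is a Sunday, so it moves forward to 2008-04-02.
Applying '+237 days' to 2008-04-02: counting 237 days forward gives 2008-11-25.
`weekday 5` advances to the next Friday; 2008-11-25 is a Tuesday, so it moves forward to 2008-11-28.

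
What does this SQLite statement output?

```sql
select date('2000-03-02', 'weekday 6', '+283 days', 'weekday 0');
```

2000-12-17

`weekday 6` advances to the next Saturday; 2000-03-02 is a Thursday, so it moves forward to 2000-03-04.
Applying '+283 days' to 2000-03-04: counting 283 days forward gives 2000-12-12.
`weekday 0` advances to the next Sunday; 2000-12-12 is a Tuesday, so it moves forward to 2000-12-17.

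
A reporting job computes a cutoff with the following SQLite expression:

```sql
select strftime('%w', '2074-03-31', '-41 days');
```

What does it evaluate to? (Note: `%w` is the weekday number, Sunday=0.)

First apply '-41 days': 2074-03-31 → 2074-02-18.
2074-02-18 is a Sunday; with Sunday=0 that is 0.

0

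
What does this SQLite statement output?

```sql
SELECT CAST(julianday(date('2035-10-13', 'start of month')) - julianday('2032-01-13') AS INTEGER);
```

1357

`start of month` rewinds 2035-10-13 to 2035-10-01.
18 days remain in January 2032 after the 13th (31 − 13).
Full months from February 2032 through September 2035 contribute their day counts.
Then 1 day into October 2035.
Total: 18 + 29 + 31 + 30 + 31 + 30 + 31 + 31 + 30 + 31 + 30 + 31 + 31 + 28 + 31 + 30 + 31 + 30 + 31 + 31 + 30 + 31 + 30 + 31 + 31 + 28 + 31 + 30 + 31 + 30 + 31 + 31 + 30 + 31 + 30 + 31 + 31 + 28 + 31 + 30 + 31 + 30 + 31 + 31 + 30 + 1 = 1357.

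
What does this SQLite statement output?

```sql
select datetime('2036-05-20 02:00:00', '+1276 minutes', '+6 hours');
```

1276 minutes = 21h 16m; +1276 minutes from 2036-05-20 02:00:00 is 2036-05-20 23:16:00.
+6 hours from 2036-05-20 23:16:00 is 2036-05-21 05:16:00 (crosses midnight).

2036-05-21 05:16:00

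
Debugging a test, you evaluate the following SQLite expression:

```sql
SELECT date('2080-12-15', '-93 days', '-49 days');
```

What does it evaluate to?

2080-07-26

Applying '-93 days' to 2080-12-15: counting 93 days back gives 2080-09-13.
Applying '-49 days' to 2080-09-13: counting 49 days back gives 2080-07-26.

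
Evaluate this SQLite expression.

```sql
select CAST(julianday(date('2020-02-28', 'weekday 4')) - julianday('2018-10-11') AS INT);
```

`weekday 4` advances to the next Thursday; 2020-02-28 is a Friday, so it moves forward to 2020-03-05.
20 days remain in October 2018 after the 11th (31 − 11).
Full months from November 2018 through February 2020 contribute their day counts.
Then 5 days into March 2020.
Total: 20 + 30 + 31 + 31 + 28 + 31 + 30 + 31 + 30 + 31 + 31 + 30 + 31 + 30 + 31 + 31 + 29 + 5 = 511.

511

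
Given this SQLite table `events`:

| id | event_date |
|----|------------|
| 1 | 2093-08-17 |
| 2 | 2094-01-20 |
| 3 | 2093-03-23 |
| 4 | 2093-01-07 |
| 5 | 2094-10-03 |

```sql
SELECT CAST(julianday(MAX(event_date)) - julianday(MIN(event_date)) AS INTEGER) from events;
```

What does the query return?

MIN = 2093-01-07, MAX = 2094-10-03.
24 days remain in January 2093 after the 7th (31 − 7).
Full months from February 2093 through September 2094 contribute their day counts.
Then 3 days into October 2094.
Total: 24 + 28 + 31 + 30 + 31 + 30 + 31 + 31 + 30 + 31 + 30 + 31 + 31 + 28 + 31 + 30 + 31 + 30 + 31 + 31 + 30 + 3 = 634.

634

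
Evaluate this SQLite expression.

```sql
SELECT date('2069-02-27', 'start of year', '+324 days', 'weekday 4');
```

2069-11-21

`start of year` rewinds 2069-02-27 to 2069-01-01.
Applying '+324 days' to 2069-01-01: counting 324 days forward gives 2069-11-21.
`weekday 4` advances to the next Thursday; 2069-11-21 is already a Thursday, so it stays at 2069-11-21.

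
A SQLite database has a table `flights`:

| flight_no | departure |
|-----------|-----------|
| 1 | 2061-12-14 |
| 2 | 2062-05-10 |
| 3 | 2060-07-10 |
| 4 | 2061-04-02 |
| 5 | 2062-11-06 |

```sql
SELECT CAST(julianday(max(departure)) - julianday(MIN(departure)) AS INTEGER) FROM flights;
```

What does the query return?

849

MIN = 2060-07-10, MAX = 2062-11-06.
21 days remain in July 2060 after the 10th (31 − 10).
Full months from August 2060 through October 2062 contribute their day counts.
Then 6 days into November 2062.
Total: 21 + 31 + 30 + 31 + 30 + 31 + 31 + 28 + 31 + 30 + 31 + 30 + 31 + 31 + 30 + 31 + 30 + 31 + 31 + 28 + 31 + 30 + 31 + 30 + 31 + 31 + 30 + 31 + 6 = 849.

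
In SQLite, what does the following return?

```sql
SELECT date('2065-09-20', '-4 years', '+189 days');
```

2062-03-28

Adding -4 years to 2065-09-20 gives 2061-09-20.
Applying '+189 days' to 2061-09-20: counting 189 days forward gives 2062-03-28.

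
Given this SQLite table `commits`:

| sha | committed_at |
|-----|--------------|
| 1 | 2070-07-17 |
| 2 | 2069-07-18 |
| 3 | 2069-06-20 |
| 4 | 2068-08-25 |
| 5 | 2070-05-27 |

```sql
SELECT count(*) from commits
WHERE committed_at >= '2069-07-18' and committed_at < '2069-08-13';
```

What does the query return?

1

Rows in [2069-07-18, 2069-08-13): 2069-07-18 → 1 row.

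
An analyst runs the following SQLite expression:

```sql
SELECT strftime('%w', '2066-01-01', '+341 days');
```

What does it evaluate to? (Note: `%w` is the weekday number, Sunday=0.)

First apply '+341 days': 2066-01-01 → 2066-12-08.
2066-12-08 is a Wednesday; with Sunday=0 that is 3.

3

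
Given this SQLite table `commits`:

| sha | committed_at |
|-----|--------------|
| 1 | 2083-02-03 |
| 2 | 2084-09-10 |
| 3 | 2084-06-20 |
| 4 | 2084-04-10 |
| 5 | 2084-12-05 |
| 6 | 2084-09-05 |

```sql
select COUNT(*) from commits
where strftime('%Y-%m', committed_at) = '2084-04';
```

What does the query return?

1

Rows with year-month 2084-04: 2084-04-10 → 1.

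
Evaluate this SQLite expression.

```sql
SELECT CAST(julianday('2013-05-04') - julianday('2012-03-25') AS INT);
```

6 days remain in March 2012 after the 25th (31 − 25).
Full months from April 2012 through April 2013 contribute their day counts.
Then 4 days into May 2013.
Total: 6 + 30 + 31 + 30 + 31 + 31 + 30 + 31 + 30 + 31 + 31 + 28 + 31 + 30 + 4 = 405.

405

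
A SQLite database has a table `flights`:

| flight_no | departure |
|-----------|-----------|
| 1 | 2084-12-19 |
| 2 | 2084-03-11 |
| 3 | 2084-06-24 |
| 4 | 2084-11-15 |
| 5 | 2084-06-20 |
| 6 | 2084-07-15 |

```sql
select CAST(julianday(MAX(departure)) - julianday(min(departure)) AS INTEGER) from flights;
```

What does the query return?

283

MIN = 2084-03-11, MAX = 2084-12-19.
20 days remain in March 2084 after the 11th (31 − 11).
Full months from April 2084 through November 2084 contribute their day counts.
Then 19 days into December 2084.
Total: 20 + 30 + 31 + 30 + 31 + 31 + 30 + 31 + 30 + 19 = 283.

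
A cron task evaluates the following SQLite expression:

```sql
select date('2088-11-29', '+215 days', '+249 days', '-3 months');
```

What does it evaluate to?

Applying '+215 days' to 2088-11-29: counting 215 days forward gives 2089-07-02.
Applying '+249 days' to 2089-07-02: counting 249 days forward gives 2090-03-08.
Adding -3 months to 2090-03-08 gives 2089-12-08.

2089-12-08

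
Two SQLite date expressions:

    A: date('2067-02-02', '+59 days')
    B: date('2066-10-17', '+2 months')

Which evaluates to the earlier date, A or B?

B

A = 2067-04-02.
B = 2066-12-17.
B is earlier.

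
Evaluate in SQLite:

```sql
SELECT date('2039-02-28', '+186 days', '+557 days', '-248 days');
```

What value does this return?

Applying '+186 days' to 2039-02-28: counting 186 days forward gives 2039-09-02.
Applying '+557 days' to 2039-09-02: counting 557 days forward gives 2041-03-12.
Applying '-248 days' to 2041-03-12: counting 248 days back gives 2040-07-07.

2040-07-07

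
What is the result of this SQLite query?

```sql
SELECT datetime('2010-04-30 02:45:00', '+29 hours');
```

+29 hours from 2010-04-30 02:45:00 is 2010-05-01 07:45:00 (crosses midnight).

2010-05-01 07:45:00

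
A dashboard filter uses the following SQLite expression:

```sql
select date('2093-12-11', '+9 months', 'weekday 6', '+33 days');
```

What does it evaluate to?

Adding +9 months to 2093-12-11 gives 2094-09-11.
`weekday 6` advances to the next Saturday; 2094-09-11 is already a Saturday, so it stays at 2094-09-11.
September 2094 has 30 days; 19 remain after the 11th, so 20 days reach 2094-10-01.
Advancing 13 more days within October lands on 2094-10-14.

2094-10-14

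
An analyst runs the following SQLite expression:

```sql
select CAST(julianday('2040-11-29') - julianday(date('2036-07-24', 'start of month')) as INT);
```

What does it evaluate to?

1612

`start of month` rewinds 2036-07-24 to 2036-07-01.
30 days remain in July 2036 after the 1st (31 − 1).
Full months from August 2036 through October 2040 contribute their day counts.
Then 29 days into November 2040.
Total: 30 + 31 + 30 + 31 + 30 + 31 + 31 + 28 + 31 + 30 + 31 + 30 + 31 + 31 + 30 + 31 + 30 + 31 + 31 + 28 + 31 + 30 + 31 + 30 + 31 + 31 + 30 + 31 + 30 + 31 + 31 + 28 + 31 + 30 + 31 + 30 + 31 + 31 + 30 + 31 + 30 + 31 + 31 + 29 + 31 + 30 + 31 + 30 + 31 + 31 + 30 + 31 + 29 = 1612.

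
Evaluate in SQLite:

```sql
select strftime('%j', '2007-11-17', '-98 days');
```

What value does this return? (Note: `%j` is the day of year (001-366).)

First apply '-98 days': 2007-11-17 → 2007-08-11.
Day-of-year for 2007-08-11: days since 2007-01-01 inclusive = 223, zero-padded to 223.

223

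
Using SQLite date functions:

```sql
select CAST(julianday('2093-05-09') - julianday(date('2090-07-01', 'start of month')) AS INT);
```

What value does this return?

1043

`start of month` rewinds 2090-07-01 to 2090-07-01.
30 days remain in July 2090 after the 1st (31 − 1).
Full months from August 2090 through April 2093 contribute their day counts.
Then 9 days into May 2093.
Total: 30 + 31 + 30 + 31 + 30 + 31 + 31 + 28 + 31 + 30 + 31 + 30 + 31 + 31 + 30 + 31 + 30 + 31 + 31 + 29 + 31 + 30 + 31 + 30 + 31 + 31 + 30 + 31 + 30 + 31 + 31 + 28 + 31 + 30 + 9 = 1043.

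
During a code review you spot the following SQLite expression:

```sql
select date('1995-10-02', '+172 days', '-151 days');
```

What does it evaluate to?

1995-10-23

Applying '+172 days' to 1995-10-02: counting 172 days forward gives 1996-03-22.
Applying '-151 days' to 1996-03-22: counting 151 days back gives 1995-10-23.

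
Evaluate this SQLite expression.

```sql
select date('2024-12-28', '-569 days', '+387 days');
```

2024-06-29

Applying '-569 days' to 2024-12-28: counting 569 days back gives 2023-06-08.
Applying '+387 days' to 2023-06-08: counting 387 days forward gives 2024-06-29.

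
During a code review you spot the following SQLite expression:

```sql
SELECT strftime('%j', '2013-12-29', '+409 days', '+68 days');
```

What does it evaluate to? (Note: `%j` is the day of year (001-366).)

First apply '+409 days', '+68 days': 2013-12-29 → 2015-04-20.
Day-of-year for 2015-04-20: days since 2015-01-01 inclusive = 110, zero-padded to 110.

110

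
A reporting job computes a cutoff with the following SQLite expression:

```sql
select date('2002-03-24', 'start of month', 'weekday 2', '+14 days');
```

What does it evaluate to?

`start of month` rewinds 2002-03-24 to 2002-03-01.
`weekday 2` advances to the next Tuesday; 2002-03-01 is a Friday, so it moves forward to 2002-03-05.
Advancing 14 more days within March lands on 2002-03-19.

2002-03-19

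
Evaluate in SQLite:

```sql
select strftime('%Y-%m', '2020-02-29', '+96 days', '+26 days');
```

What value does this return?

First apply '+96 days', '+26 days': 2020-02-29 → 2020-06-30.
`%Y-%m` extracts the year-month: 2020-06.

2020-06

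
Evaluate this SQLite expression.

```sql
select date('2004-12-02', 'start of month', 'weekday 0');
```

`start of month` rewinds 2004-12-02 to 2004-12-01.
`weekday 0` advances to the next Sunday; 2004-12-01 is a Wednesday, so it moves forward to 2004-12-05.

2004-12-05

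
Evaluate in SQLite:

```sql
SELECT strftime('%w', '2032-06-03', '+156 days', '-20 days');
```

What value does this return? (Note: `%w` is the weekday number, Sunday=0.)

First apply '+156 days', '-20 days': 2032-06-03 → 2032-10-17.
2032-10-17 is a Sunday; with Sunday=0 that is 0.

0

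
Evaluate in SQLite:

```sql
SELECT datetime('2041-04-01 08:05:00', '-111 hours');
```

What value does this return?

2041-03-27 17:05:00

-111 hours from 2041-04-01 08:05:00 is 2041-03-27 17:05:00 (crosses midnight).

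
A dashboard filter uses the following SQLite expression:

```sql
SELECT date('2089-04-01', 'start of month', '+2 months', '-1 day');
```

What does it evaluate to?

2089-05-31

`start of month` rewinds 2089-04-01 to 2089-04-01.
Adding +2 months to 2089-04-01 gives 2089-06-01.
Going back 1 day from 2089-06-01 reaches 2089-05-31 (last day of May, 31 days).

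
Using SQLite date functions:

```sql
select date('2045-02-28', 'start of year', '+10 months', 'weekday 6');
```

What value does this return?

2045-11-04

`start of year` rewinds 2045-02-28 to 2045-01-01.
Adding +10 months to 2045-01-01 gives 2045-11-01.
`weekday 6` advances to the next Saturday; 2045-11-01 is a Wednesday, so it moves forward to 2045-11-04.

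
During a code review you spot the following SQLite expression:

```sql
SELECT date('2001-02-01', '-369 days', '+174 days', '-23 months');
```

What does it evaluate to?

Applying '-369 days' to 2001-02-01: counting 369 days back gives 2000-01-29.
Applying '+174 days' to 2000-01-29: counting 174 days forward gives 2000-07-21.
Adding -23 months to 2000-07-21 gives 1998-08-21.

1998-08-21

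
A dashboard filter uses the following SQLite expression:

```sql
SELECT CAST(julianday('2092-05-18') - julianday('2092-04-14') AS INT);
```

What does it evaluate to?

16 days remain in April 2092 after the 14th (30 − 14).
Then 18 days into May 2092.
Total: 16 + 18 = 34.

34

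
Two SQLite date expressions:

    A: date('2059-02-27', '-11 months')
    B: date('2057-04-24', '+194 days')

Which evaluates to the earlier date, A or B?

B

A = 2058-03-27.
B = 2057-11-04.
B is earlier.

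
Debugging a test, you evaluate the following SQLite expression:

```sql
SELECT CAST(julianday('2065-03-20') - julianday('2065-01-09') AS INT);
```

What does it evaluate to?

70

22 days remain in January 2065 after the 9th (31 − 9).
February 2065: 28 days.
Then 20 days into March 2065.
Total: 22 + 28 + 20 = 70.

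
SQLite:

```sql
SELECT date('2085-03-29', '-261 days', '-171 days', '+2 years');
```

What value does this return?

Applying '-261 days' to 2085-03-29: counting 261 days back gives 2084-07-11.
Applying '-171 days' to 2084-07-11: counting 171 days back gives 2084-01-22.
Adding +2 years to 2084-01-22 gives 2086-01-22.

2086-01-22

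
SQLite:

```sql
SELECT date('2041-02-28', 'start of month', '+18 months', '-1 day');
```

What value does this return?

`start of month` rewinds 2041-02-28 to 2041-02-01.
Adding +18 months to 2041-02-01 gives 2042-08-01.
Going back 1 day from 2042-08-01 reaches 2042-07-31 (last day of July, 31 days).

2042-07-31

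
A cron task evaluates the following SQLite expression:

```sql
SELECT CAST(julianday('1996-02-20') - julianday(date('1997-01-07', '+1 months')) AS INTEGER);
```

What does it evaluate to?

-353

Adding +1 month to 1997-01-07 gives 1997-02-07.
9 days remain in February 1996 after the 20th (29 − 20).
Full months from March 1996 through January 1997 contribute their day counts.
Then 7 days into February 1997.
Total: 9 + 31 + 30 + 31 + 30 + 31 + 31 + 30 + 31 + 30 + 31 + 31 + 7 = 353.
The subtraction is earlier − later, so the result is −353 → -353.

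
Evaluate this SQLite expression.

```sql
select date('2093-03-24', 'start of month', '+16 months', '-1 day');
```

2094-06-30

`start of month` rewinds 2093-03-24 to 2093-03-01.
Adding +16 months to 2093-03-01 gives 2094-07-01.
Going back 1 day from 2094-07-01 reaches 2094-06-30 (last day of June, 30 days).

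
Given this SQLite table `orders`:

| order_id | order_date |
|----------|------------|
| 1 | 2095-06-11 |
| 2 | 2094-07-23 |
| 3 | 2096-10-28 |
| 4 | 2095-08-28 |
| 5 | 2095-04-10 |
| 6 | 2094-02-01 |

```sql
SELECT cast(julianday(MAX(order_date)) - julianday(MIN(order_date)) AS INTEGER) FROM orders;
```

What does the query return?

1000

MIN = 2094-02-01, MAX = 2096-10-28.
27 days remain in February 2094 after the 1st (28 − 1).
Full months from March 2094 through September 2096 contribute their day counts.
Then 28 days into October 2096.
Total: 27 + 31 + 30 + 31 + 30 + 31 + 31 + 30 + 31 + 30 + 31 + 31 + 28 + 31 + 30 + 31 + 30 + 31 + 31 + 30 + 31 + 30 + 31 + 31 + 29 + 31 + 30 + 31 + 30 + 31 + 31 + 30 + 28 = 1000.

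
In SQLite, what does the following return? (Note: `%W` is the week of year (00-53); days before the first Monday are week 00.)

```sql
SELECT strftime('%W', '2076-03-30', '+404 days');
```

First apply '+404 days': 2076-03-30 → 2077-05-08.
2077-05-08 is a Saturday. SQLite's %W counts Mondays since the year started; the result is 18.

18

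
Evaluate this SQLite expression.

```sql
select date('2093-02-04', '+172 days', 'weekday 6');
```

Applying '+172 days' to 2093-02-04: counting 172 days forward gives 2093-07-26.
`weekday 6` advances to the next Saturday; 2093-07-26 is a Sunday, so it moves forward to 2093-08-01.

2093-08-01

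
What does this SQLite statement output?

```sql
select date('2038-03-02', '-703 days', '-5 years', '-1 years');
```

Applying '-703 days' to 2038-03-02: counting 703 days back gives 2036-03-29.
Adding -5 years to 2036-03-29 gives 2031-03-29.
Adding -1 year to 2031-03-29 gives 2030-03-29.

2030-03-29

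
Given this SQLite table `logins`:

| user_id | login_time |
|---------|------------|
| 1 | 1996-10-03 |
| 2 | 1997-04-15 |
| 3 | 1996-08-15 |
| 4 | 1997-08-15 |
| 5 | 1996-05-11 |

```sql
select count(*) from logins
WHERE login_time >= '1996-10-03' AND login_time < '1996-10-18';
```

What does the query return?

1

Rows in [1996-10-03, 1996-10-18): 1996-10-03 → 1 row.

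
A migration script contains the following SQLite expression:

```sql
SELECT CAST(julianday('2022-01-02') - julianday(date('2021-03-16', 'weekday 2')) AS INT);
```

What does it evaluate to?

292

`weekday 2` advances to the next Tuesday; 2021-03-16 is already a Tuesday, so it stays at 2021-03-16.
15 days remain in March 2021 after the 16th (31 − 16).
Full months from April 2021 through December 2021 contribute their day counts.
Then 2 days into January 2022.
Total: 15 + 30 + 31 + 30 + 31 + 31 + 30 + 31 + 30 + 31 + 2 = 292.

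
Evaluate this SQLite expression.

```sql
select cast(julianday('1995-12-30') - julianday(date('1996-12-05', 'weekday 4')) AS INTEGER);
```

`weekday 4` advances to the next Thursday; 1996-12-05 is already a Thursday, so it stays at 1996-12-05.
1 day remains in December 1995 after the 30th (31 − 30).
Full months from January 1996 through November 1996 contribute their day counts.
Then 5 days into December 1996.
Total: 1 + 31 + 29 + 31 + 30 + 31 + 30 + 31 + 31 + 30 + 31 + 30 + 5 = 341.
The subtraction is earlier − later, so the result is −341 → -341.

-341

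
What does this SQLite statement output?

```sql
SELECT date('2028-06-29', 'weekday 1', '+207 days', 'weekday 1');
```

2029-01-29

`weekday 1` advances to the next Monday; 2028-06-29 is a Thursday, so it moves forward to 2028-07-03.
Applying '+207 days' to 2028-07-03: counting 207 days forward gives 2029-01-26.
`weekday 1` advances to the next Monday; 2029-01-26 is a Friday, so it moves forward to 2029-01-29.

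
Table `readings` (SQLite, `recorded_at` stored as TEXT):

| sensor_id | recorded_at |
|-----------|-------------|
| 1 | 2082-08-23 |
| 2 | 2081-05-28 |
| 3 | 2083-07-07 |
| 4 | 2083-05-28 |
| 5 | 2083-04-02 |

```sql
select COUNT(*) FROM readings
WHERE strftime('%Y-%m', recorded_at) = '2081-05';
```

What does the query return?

Rows with year-month 2081-05: 2081-05-28 → 1.

1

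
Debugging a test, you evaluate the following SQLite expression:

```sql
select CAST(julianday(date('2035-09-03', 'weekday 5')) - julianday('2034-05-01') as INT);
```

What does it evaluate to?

494

`weekday 5` advances to the next Friday; 2035-09-03 is a Monday, so it moves forward to 2035-09-07.
30 days remain in May 2034 after the 1st (31 − 1).
Full months from June 2034 through August 2035 contribute their day counts.
Then 7 days into September 2035.
Total: 30 + 30 + 31 + 31 + 30 + 31 + 30 + 31 + 31 + 28 + 31 + 30 + 31 + 30 + 31 + 31 + 7 = 494.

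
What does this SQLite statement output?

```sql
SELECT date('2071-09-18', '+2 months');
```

Adding +2 months to 2071-09-18 gives 2071-11-18.

2071-11-18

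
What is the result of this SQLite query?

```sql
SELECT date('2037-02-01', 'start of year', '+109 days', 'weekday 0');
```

`start of year` rewinds 2037-02-01 to 2037-01-01.
Applying '+109 days' to 2037-01-01: counting 109 days forward gives 2037-04-20.
`weekday 0` advances to the next Sunday; 2037-04-20 is a Monday, so it moves forward to 2037-04-26.

2037-04-26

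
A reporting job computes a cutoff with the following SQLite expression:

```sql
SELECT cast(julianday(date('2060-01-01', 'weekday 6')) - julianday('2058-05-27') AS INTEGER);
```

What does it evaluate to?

`weekday 6` advances to the next Saturday; 2060-01-01 is a Thursday, so it moves forward to 2060-01-03.
4 days remain in May 2058 after the 27th (31 − 27).
Full months from June 2058 through December 2059 contribute their day counts.
Then 3 days into January 2060.
Total: 4 + 30 + 31 + 31 + 30 + 31 + 30 + 31 + 31 + 28 + 31 + 30 + 31 + 30 + 31 + 31 + 30 + 31 + 30 + 31 + 3 = 586.

586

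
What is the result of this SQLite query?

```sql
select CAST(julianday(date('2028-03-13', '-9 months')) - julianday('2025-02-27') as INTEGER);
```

Adding -9 months to 2028-03-13 gives 2027-06-13.
1 day remains in February 2025 after the 27th (28 − 27).
Full months from March 2025 through May 2027 contribute their day counts.
Then 13 days into June 2027.
Total: 1 + 31 + 30 + 31 + 30 + 31 + 31 + 30 + 31 + 30 + 31 + 31 + 28 + 31 + 30 + 31 + 30 + 31 + 31 + 30 + 31 + 30 + 31 + 31 + 28 + 31 + 30 + 31 + 13 = 836.

836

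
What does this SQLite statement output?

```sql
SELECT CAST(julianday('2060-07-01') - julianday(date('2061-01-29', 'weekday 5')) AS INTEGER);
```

-218

`weekday 5` advances to the next Friday; 2061-01-29 is a Saturday, so it moves forward to 2061-02-04.
30 days remain in July 2060 after the 1st (31 − 1).
Full months from August 2060 through January 2061 contribute their day counts.
Then 4 days into February 2061.
Total: 30 + 31 + 30 + 31 + 30 + 31 + 31 + 4 = 218.
The subtraction is earlier − later, so the result is −218 → -218.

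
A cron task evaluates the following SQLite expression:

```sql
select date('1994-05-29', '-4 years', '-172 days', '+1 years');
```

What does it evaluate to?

1990-12-08

Adding -4 years to 1994-05-29 gives 1990-05-29.
Applying '-172 days' to 1990-05-29: counting 172 days back gives 1989-12-08.
Adding +1 year to 1989-12-08 gives 1990-12-08.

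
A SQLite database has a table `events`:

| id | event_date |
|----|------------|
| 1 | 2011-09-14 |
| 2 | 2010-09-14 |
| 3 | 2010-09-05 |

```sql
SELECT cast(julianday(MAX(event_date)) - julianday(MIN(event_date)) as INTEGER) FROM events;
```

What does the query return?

374

MIN = 2010-09-05, MAX = 2011-09-14.
25 days remain in September 2010 after the 5th (30 − 5).
Full months from October 2010 through August 2011 contribute their day counts.
Then 14 days into September 2011.
Total: 25 + 31 + 30 + 31 + 31 + 28 + 31 + 30 + 31 + 30 + 31 + 31 + 14 = 374.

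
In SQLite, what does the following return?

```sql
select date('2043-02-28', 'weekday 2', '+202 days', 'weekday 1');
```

`weekday 2` advances to the next Tuesday; 2043-02-28 is a Saturday, so it moves forward to 2043-03-03.
Applying '+202 days' to 2043-03-03: counting 202 days forward gives 2043-09-21.
`weekday 1` advances to the next Monday; 2043-09-21 is already a Monday, so it stays at 2043-09-21.

2043-09-21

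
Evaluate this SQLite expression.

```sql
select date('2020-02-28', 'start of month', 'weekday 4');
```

2020-02-06

`start of month` rewinds 2020-02-28 to 2020-02-01.
`weekday 4` advances to the next Thursday; 2020-02-01 is a Saturday, so it moves forward to 2020-02-06.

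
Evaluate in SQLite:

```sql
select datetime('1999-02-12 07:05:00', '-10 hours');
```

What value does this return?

1999-02-11 21:05:00

-10 hours from 1999-02-12 07:05:00 is 1999-02-11 21:05:00 (crosses midnight).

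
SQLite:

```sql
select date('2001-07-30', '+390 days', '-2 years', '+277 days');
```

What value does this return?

Applying '+390 days' to 2001-07-30: counting 390 days forward gives 2002-08-24.
Adding -2 years to 2002-08-24 gives 2000-08-24.
Applying '+277 days' to 2000-08-24: counting 277 days forward gives 2001-05-28.

2001-05-28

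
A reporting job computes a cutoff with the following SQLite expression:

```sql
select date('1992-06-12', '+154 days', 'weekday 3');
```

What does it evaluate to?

Applying '+154 days' to 1992-06-12: counting 154 days forward gives 1992-11-13.
`weekday 3` advances to the next Wednesday; 1992-11-13 is a Friday, so it moves forward to 1992-11-18.

1992-11-18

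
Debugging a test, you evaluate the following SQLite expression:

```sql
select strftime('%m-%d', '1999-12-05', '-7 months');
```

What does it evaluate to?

First apply '-7 months': 1999-12-05 → 1999-05-05.
`%m-%d` extracts the month-day: 05-05.

05-05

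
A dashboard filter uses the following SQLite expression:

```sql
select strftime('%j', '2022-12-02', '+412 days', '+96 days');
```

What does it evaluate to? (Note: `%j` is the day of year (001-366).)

114

First apply '+412 days', '+96 days': 2022-12-02 → 2024-04-23.
Day-of-year for 2024-04-23: days since 2024-01-01 inclusive = 114, zero-padded to 114.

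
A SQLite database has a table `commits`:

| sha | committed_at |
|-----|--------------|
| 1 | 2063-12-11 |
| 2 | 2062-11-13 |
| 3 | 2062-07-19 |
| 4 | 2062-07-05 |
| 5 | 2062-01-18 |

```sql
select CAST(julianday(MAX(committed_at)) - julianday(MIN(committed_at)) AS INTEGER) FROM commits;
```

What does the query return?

692

MIN = 2062-01-18, MAX = 2063-12-11.
13 days remain in January 2062 after the 18th (31 − 18).
Full months from February 2062 through November 2063 contribute their day counts.
Then 11 days into December 2063.
Total: 13 + 28 + 31 + 30 + 31 + 30 + 31 + 31 + 30 + 31 + 30 + 31 + 31 + 28 + 31 + 30 + 31 + 30 + 31 + 31 + 30 + 31 + 30 + 11 = 692.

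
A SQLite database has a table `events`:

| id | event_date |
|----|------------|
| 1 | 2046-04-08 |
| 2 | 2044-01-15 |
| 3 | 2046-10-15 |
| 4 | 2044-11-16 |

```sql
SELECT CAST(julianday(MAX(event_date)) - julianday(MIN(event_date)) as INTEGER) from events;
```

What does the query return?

MIN = 2044-01-15, MAX = 2046-10-15.
16 days remain in January 2044 after the 15th (31 − 15).
Full months from February 2044 through September 2046 contribute their day counts.
Then 15 days into October 2046.
Total: 16 + 29 + 31 + 30 + 31 + 30 + 31 + 31 + 30 + 31 + 30 + 31 + 31 + 28 + 31 + 30 + 31 + 30 + 31 + 31 + 30 + 31 + 30 + 31 + 31 + 28 + 31 + 30 + 31 + 30 + 31 + 31 + 30 + 15 = 1004.

1004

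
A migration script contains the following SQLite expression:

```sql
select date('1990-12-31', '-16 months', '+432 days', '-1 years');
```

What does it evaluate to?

Adding -16 months to 1990-12-31 gives 1989-08-31.
Applying '+432 days' to 1989-08-31: counting 432 days forward gives 1990-11-06.
Adding -1 year to 1990-11-06 gives 1989-11-06.

1989-11-06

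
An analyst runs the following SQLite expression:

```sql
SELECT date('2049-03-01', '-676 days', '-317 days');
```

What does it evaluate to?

Applying '-676 days' to 2049-03-01: counting 676 days back gives 2047-04-25.
Applying '-317 days' to 2047-04-25: counting 317 days back gives 2046-06-12.

2046-06-12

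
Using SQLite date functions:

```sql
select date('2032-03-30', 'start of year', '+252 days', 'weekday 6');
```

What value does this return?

`start of year` rewinds 2032-03-30 to 2032-01-01.
Applying '+252 days' to 2032-01-01: counting 252 days forward gives 2032-09-09.
`weekday 6` advances to the next Saturday; 2032-09-09 is a Thursday, so it moves forward to 2032-09-11.

2032-09-11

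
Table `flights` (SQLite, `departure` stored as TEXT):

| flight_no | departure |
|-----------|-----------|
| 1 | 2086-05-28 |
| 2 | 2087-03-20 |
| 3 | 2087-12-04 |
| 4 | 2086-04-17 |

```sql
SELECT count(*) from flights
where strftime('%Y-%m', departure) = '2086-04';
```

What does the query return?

Rows with year-month 2086-04: 2086-04-17 → 1.

1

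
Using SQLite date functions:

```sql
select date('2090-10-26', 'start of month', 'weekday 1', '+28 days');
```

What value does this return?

`start of month` rewinds 2090-10-26 to 2090-10-01.
`weekday 1` advances to the next Monday; 2090-10-01 is a Sunday, so it moves forward to 2090-10-02.
Advancing 28 more days within October lands on 2090-10-30.

2090-10-30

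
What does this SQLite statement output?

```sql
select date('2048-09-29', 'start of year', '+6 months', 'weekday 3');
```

`start of year` rewinds 2048-09-29 to 2048-01-01.
Adding +6 months to 2048-01-01 gives 2048-07-01.
`weekday 3` advances to the next Wednesday; 2048-07-01 is already a Wednesday, so it stays at 2048-07-01.

2048-07-01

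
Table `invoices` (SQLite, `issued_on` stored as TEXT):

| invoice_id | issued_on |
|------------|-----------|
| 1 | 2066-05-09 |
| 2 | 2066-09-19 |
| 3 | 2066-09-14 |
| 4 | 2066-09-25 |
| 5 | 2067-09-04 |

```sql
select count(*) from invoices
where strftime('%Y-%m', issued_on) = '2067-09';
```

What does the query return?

Rows with year-month 2067-09: 2067-09-04 → 1.

1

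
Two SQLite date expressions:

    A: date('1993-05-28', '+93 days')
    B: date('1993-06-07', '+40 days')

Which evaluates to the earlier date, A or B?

A = 1993-08-29.
B = 1993-07-17.
B is earlier.

B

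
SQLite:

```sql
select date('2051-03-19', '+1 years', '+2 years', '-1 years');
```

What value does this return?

2053-03-19

Adding +1 year to 2051-03-19 gives 2052-03-19.
Adding +2 years to 2052-03-19 gives 2054-03-19.
Adding -1 year to 2054-03-19 gives 2053-03-19.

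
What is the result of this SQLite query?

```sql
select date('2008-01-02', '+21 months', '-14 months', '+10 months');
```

Adding +21 months to 2008-01-02 gives 2009-10-02.
Adding -14 months to 2009-10-02 gives 2008-08-02.
Adding +10 months to 2008-08-02 gives 2009-06-02.

2009-06-02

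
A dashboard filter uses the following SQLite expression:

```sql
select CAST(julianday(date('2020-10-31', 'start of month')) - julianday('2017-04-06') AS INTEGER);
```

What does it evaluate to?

1274

`start of month` rewinds 2020-10-31 to 2020-10-01.
24 days remain in April 2017 after the 6th (30 − 6).
Full months from May 2017 through September 2020 contribute their day counts.
Then 1 day into October 2020.
Total: 24 + 31 + 30 + 31 + 31 + 30 + 31 + 30 + 31 + 31 + 28 + 31 + 30 + 31 + 30 + 31 + 31 + 30 + 31 + 30 + 31 + 31 + 28 + 31 + 30 + 31 + 30 + 31 + 31 + 30 + 31 + 30 + 31 + 31 + 29 + 31 + 30 + 31 + 30 + 31 + 31 + 30 + 1 = 1274.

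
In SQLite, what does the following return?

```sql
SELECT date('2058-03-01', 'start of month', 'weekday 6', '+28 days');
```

`start of month` rewinds 2058-03-01 to 2058-03-01.
`weekday 6` advances to the next Saturday; 2058-03-01 is a Friday, so it moves forward to 2058-03-02.
Advancing 28 more days within March lands on 2058-03-30.

2058-03-30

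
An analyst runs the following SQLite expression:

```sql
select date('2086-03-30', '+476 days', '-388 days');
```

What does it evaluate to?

2086-06-26

Applying '+476 days' to 2086-03-30: counting 476 days forward gives 2087-07-19.
Applying '-388 days' to 2087-07-19: counting 388 days back gives 2086-06-26.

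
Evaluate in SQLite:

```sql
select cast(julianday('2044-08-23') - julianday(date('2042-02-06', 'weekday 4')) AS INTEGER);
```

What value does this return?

`weekday 4` advances to the next Thursday; 2042-02-06 is already a Thursday, so it stays at 2042-02-06.
22 days remain in February 2042 after the 6th (28 − 6).
Full months from March 2042 through July 2044 contribute their day counts.
Then 23 days into August 2044.
Total: 22 + 31 + 30 + 31 + 30 + 31 + 31 + 30 + 31 + 30 + 31 + 31 + 28 + 31 + 30 + 31 + 30 + 31 + 31 + 30 + 31 + 30 + 31 + 31 + 29 + 31 + 30 + 31 + 30 + 31 + 23 = 929.

929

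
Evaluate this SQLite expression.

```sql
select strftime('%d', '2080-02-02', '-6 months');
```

02

First apply '-6 months': 2080-02-02 → 2079-08-02.
`%d` extracts the 2-digit day of month: 02.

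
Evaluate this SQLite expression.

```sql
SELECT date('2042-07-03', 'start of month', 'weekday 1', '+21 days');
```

2042-07-28

`start of month` rewinds 2042-07-03 to 2042-07-01.
`weekday 1` advances to the next Monday; 2042-07-01 is a Tuesday, so it moves forward to 2042-07-07.
Advancing 21 more days within July lands on 2042-07-28.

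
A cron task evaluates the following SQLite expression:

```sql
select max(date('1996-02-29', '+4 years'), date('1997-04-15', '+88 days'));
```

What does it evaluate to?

2000-02-29

date('1996-02-29', '+4 years') → 2000-02-29.
date('1997-04-15', '+88 days') → 1997-07-12.
Later of the two is 2000-02-29.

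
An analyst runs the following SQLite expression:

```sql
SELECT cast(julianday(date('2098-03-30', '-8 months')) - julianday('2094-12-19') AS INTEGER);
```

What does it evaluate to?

954

Adding -8 months to 2098-03-30 gives 2097-07-30.
12 days remain in December 2094 after the 19th (31 − 19).
Full months from January 2095 through June 2097 contribute their day counts.
Then 30 days into July 2097.
Total: 12 + 31 + 28 + 31 + 30 + 31 + 30 + 31 + 31 + 30 + 31 + 30 + 31 + 31 + 29 + 31 + 30 + 31 + 30 + 31 + 31 + 30 + 31 + 30 + 31 + 31 + 28 + 31 + 30 + 31 + 30 + 30 = 954.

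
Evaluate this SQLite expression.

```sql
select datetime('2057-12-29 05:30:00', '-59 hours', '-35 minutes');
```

-59 hours from 2057-12-29 05:30:00 is 2057-12-26 18:30:00 (crosses midnight).
-35 minutes from 2057-12-26 18:30:00 is 2057-12-26 17:55:00.

2057-12-26 17:55:00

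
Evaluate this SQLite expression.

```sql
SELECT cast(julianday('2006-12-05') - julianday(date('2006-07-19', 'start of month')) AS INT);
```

`start of month` rewinds 2006-07-19 to 2006-07-01.
30 days remain in July 2006 after the 1st (31 − 1).
August 2006: 31 days.
September 2006: 30 days.
October 2006: 31 days.
November 2006: 30 days.
Then 5 days into December 2006.
Total: 30 + 31 + 30 + 31 + 30 + 5 = 157.

157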